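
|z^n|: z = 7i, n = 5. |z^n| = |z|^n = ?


|z| = sqrt(0+49) = sqrt(49) = 7
|z^5| = |z|^5 = 7^5 = 16807

|z^5| = 16807


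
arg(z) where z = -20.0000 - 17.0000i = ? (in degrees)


Re = -20, Im = -17
arg = atan2(-17, -20) = -139.6355 degrees

arg(z) = -139.6355 degrees


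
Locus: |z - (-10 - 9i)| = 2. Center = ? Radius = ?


|z - z0| = r is a circle with center z0 and radius r.
Center = (-10, -9), radius = 2

Circle with center (-10, -9) and radius 2


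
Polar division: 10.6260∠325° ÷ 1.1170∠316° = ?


r = 10.6260 / 1.1170 = 9.5130
theta = 325° - 316° = 9° = 9° (mod 360)

9.5130 cis(9°)


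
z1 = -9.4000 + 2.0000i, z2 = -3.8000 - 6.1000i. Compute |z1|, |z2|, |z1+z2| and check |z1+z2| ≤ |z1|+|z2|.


|z1| = sqrt((-9.4)^2 + 2^2) = sqrt(92.36) = 9.6104
|z2| = sqrt((-3.8)^2 + (-6.1)^2) = sqrt(51.65) = 7.1868
z1+z2 = -13.2000 - 4.1000i
|z1+z2| = sqrt(191.05) = 13.8221
|z1|+|z2| = 9.6104 + 7.1868 = 16.7972

|z1+z2| = 13.8221 ≤ |z1|+|z2| = 16.7972 (verified)


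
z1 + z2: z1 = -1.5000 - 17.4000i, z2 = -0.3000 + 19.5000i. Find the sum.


Real: -1.5 - 0.3 = -1.8
Imag: -17.4 + 19.5 = 2.1

-1.8000 + 2.1000i


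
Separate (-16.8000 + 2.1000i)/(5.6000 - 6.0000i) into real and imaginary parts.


Multiply by conjugate: (-16.8000 + 2.1000i)(5.6000 + 6.0000i) / (5.6^2 + (-6)^2)
Numerator real = -16.8*5.6 + 2.1*(-6) = -106.68
Numerator imag = 2.1*5.6 - (-16.8)*(-6) = -89.04
Denominator = 67.36
Re(z) = -106.68/67.36 = -1.5837
Im(z) = -89.04/67.36 = -1.3219

Re(z) = -1.5837, Im(z) = -1.3219


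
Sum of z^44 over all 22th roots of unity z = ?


The roots are w_k = w^k with w = e^(2*pi*i/22), and (w^k)^44 = (w^44)^k.
So S = 1 + u + u^2 + ... + u^(21) with u = w^44.
44 = 2*22 + 0, so 44 is a multiple of 22 and u = (w^22)^2 = 1.
Every one of the 22 terms equals 1: S = 22

S = 22


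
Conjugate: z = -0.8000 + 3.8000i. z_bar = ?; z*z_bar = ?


z_bar = -0.8000 - 3.8000i
z*z_bar = (-0.8)^2 + 3.8^2 = 0.64 + 14.44 = 15.08

z_bar = -0.8000 - 3.8000i, z*z_bar = 15.08


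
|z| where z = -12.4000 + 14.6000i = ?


|z| = sqrt((-12.4)^2 + 14.6^2) = sqrt(153.76 + 213.16) = sqrt(366.92) = 19.1552

|z| = 19.1552


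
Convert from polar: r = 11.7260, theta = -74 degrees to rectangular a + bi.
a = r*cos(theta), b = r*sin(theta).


a = 11.7260*cos(-74°) = 11.7260*0.275637 = 3.2321
b = 11.7260*sin(-74°) = 11.7260*(-0.961262) = -11.2718

3.2321 - 11.2718i


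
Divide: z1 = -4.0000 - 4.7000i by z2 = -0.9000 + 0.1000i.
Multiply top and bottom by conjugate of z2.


Conjugate of z2 = -0.9000 - 0.1000i
Numerator: (-4.0000 - 4.7000i)(-0.9000 - 0.1000i) = 3.1300 + 4.6300i
Denominator: (-0.9)^2 + 0.1^2 = 0.82
Result = (3.1300 + 4.6300i)/0.82

3.8171 + 5.6463i


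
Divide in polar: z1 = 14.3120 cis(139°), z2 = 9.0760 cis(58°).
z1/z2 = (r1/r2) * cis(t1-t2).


r = 14.3120 / 9.0760 = 1.5769
theta = 139° - 58° = 81° = 81° (mod 360)

1.5769 cis(81°)


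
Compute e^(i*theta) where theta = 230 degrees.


cos(230°) = -0.6428
sin(230°) = -0.7660

e^(i*230°) = -0.6428 - 0.7660i


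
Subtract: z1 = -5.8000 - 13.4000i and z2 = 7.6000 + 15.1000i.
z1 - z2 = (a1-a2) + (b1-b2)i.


Real: -5.8 - 7.6 = -13.4
Imag: -13.4 - 15.1 = -28.5

-13.4000 - 28.5000i


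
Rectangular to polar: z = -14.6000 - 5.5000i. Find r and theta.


r = sqrt(213.16+30.25) = sqrt(243.41) = 15.6016
theta = atan2(-5.5, -14.6) = -159.3580 degrees

r = 15.6016, theta = -159.3580 degrees


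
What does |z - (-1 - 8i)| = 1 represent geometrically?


|z - z0| = r is a circle with center z0 and radius r.
Center = (-1, -8), radius = 1

Circle with center (-1, -8) and radius 1


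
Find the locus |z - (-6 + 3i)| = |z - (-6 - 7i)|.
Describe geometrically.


Equal distances means the locus is the perpendicular bisector of z1 and z2.
Midpoint = ((-6+(-6))/2, (3+(-7))/2) = (-6.0000, -2.0000)

Perpendicular bisector through (-6.0000, -2.0000)


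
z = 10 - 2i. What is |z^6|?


|z| = sqrt(100+4) = sqrt(104) = 10.1980
|z^6| = |z|^6 = (sqrt(104))^6 = 104^3 = 1124864

|z^6| = 1124864


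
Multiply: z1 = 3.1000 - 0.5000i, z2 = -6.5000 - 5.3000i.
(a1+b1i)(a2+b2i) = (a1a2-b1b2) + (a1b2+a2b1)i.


Real = 3.1*(-6.5) - (-0.5)*(-5.3) = -20.15 - 2.65 = -22.8
Imag = 3.1*(-5.3) - (6.5)*(-0.5) = -16.43 + 3.25 = -13.18

-22.8000 - 13.1800i


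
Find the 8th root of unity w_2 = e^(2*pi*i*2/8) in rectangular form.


Angle = 360*2/8 = 90°
a = cos(90°) = 0
b = sin(90°) = 1.0000

0 + 1.0000i


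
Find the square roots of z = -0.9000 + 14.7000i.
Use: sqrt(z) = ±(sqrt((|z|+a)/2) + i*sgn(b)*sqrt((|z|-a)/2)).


|z| = sqrt(0.81+216.09) = 14.7275
sqrt((|z|+a)/2) = sqrt((14.7275+(-0.9))/2) = sqrt(6.9138) = 2.6294
sqrt((|z|-a)/2) = sqrt((14.7275-(-0.9))/2) = sqrt(7.8138) = 2.7953

±(2.6294 + 2.7953i) i.e. 2.6294 + 2.7953i and -2.6294 - 2.7953i


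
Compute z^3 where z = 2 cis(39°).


r^3 = 2^3 = 8
n*theta = 3*39° = 117° = 117° (mod 360)
a = 8*cos(117°) = -3.6319
b = 8*sin(117°) = 7.1281

8 cis(117°) = -3.6319 + 7.1281i


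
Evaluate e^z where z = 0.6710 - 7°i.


e^0.6710 = 1.9562
cos(-7°) = 0.99255
sin(-7°) = -0.12187
Real = 1.9562*0.99255 = 1.9416
Imag = 1.9562*(-0.12187) = -0.2384

1.9416 - 0.2384i


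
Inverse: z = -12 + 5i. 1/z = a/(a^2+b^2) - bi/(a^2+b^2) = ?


|z|^2 = 144+25 = 169
1/z = (-12 - 5i)/169

1/z = -0.0710 - 0.0296i


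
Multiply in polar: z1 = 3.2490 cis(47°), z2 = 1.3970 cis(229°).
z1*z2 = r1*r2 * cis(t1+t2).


r = 3.2490 * 1.3970 = 4.5389
theta = 47° + 229° = 276° = 276° (mod 360)

4.5389 cis(276°)


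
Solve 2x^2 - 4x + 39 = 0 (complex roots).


disc = (-4)^2 - 4*2*39 = 16 - 312 = -296
sqrt(|disc|) = sqrt(296) = 17.2047
Real part = 4/(2*2) = 1.0000
Imag part = 17.2047/(2*2) = 4.3012

1.0000 ± 4.3012i


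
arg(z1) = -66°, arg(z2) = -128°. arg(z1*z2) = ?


arg(z1*z2) = -66° - 128° = -194°
Normalized to (-180°, 180°]: 166°

166°


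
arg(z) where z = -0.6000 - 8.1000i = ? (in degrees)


Re = -0.6, Im = -8.1
arg = atan2(-8.1, -0.6) = -94.2364 degrees

arg(z) = -94.2364 degrees


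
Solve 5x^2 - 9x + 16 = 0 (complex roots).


disc = (-9)^2 - 4*5*16 = 81 - 320 = -239
sqrt(|disc|) = sqrt(239) = 15.4596
Real part = 9/(2*5) = 0.9000
Imag part = 15.4596/(2*5) = 1.5460

0.9000 ± 1.5460i


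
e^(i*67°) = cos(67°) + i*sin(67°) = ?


cos(67°) = 0.3907
sin(67°) = 0.9205

e^(i*67°) = 0.3907 + 0.9205i


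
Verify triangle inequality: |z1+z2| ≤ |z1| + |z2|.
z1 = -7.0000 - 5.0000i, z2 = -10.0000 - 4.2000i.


|z1| = sqrt((-7)^2 + (-5)^2) = sqrt(74) = 8.6023
|z2| = sqrt((-10)^2 + (-4.2)^2) = sqrt(117.64) = 10.8462
z1+z2 = -17.0000 - 9.2000i
|z1+z2| = sqrt(373.64) = 19.3298
|z1|+|z2| = 8.6023 + 10.8462 = 19.4485

|z1+z2| = 19.3298 ≤ |z1|+|z2| = 19.4485 (verified)


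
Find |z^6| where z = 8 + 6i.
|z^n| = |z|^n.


|z| = sqrt(64+36) = sqrt(100) = 10
|z^6| = |z|^6 = 10^6 = 1000000

|z^6| = 1000000


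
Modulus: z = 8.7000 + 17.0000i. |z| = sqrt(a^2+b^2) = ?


|z| = sqrt(8.7^2 + 17^2) = sqrt(75.69 + 289) = sqrt(364.69) = 19.0969

|z| = 19.0969


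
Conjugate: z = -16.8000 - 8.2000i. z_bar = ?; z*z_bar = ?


z_bar = -16.8000 + 8.2000i
z*z_bar = (-16.8)^2 + (-8.2)^2 = 282.24 + 67.24 = 349.48

z_bar = -16.8000 + 8.2000i, z*z_bar = 349.48


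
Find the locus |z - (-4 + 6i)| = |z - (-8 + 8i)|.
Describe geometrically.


Equal distances means the locus is the perpendicular bisector of z1 and z2.
Midpoint = ((-4+(-8))/2, (6+8)/2) = (-6.0000, 7.0000)

Perpendicular bisector through (-6.0000, 7.0000)


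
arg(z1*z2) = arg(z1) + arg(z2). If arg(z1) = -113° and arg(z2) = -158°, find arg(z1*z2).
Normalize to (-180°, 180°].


arg(z1*z2) = -113° - 158° = -271°
Normalized to (-180°, 180°]: 89°

89°


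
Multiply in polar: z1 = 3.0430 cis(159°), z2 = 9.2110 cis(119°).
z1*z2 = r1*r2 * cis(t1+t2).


r = 3.0430 * 9.2110 = 28.0291
theta = 159° + 119° = 278° = 278° (mod 360)

28.0291 cis(278°)


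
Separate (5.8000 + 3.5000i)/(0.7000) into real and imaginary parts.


Multiply by conjugate: (5.8000 + 3.5000i)(0.7000) / (0.7^2 + 0^2)
Numerator real = 5.8*0.7 + 3.5*0 = 4.06
Numerator imag = 3.5*0.7 - 5.8*0 = 2.45
Denominator = 0.49
Re(z) = 4.06/0.49 = 8.2857
Im(z) = 2.45/0.49 = 5.0000

Re(z) = 8.2857, Im(z) = 5.0000


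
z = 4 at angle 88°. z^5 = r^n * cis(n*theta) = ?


r^5 = 4^5 = 1024
n*theta = 5*88° = 440° = 80° (mod 360)
a = 1024*cos(80°) = 177.8157
b = 1024*sin(80°) = 1008.4431

1024 cis(80°) = 177.8157 + 1008.4431i


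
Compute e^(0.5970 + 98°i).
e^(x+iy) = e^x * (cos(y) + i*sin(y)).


e^0.5970 = 1.8167
cos(98°) = -0.13917
sin(98°) = 0.99027
Real = 1.8167*(-0.13917) = -0.2528
Imag = 1.8167*0.99027 = 1.7990

-0.2528 + 1.7990i


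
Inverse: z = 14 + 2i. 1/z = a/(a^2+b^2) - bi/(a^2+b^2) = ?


|z|^2 = 196+4 = 200
1/z = (14 - 2i)/200

1/z = 0.0700 - 0.0100i


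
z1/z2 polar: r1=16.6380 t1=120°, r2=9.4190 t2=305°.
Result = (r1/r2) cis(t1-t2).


r = 16.6380 / 9.4190 = 1.7664
theta = 120° - 305° = -185° = 175° (mod 360)

1.7664 cis(175°)


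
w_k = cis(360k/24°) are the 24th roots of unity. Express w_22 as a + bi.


Angle = 360*22/24 = 330°
a = cos(330°) = 0.8660
b = sin(330°) = -0.5000

0.8660 - 0.5000i


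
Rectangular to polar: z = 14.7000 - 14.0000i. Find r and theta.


r = sqrt(216.09+196) = sqrt(412.09) = 20.3000
theta = atan2(-14, 14.7) = -43.6028 degrees

r = 20.3000, theta = -43.6028 degrees


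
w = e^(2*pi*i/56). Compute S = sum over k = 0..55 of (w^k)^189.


The roots are w_k = w^k with w = e^(2*pi*i/56), and (w^k)^189 = (w^189)^k.
So S = 1 + u + u^2 + ... + u^(55) with u = w^189.
189 = 3*56 + 21, so 189 is not a multiple of 56: u = (w^56)^3 * w^21 = w^21 ≠ 1 (w is a primitive 56th root), while u^56 = (w^56)^189 = 1.
Geometric series: S = (1 - u^56)/(1 - u) = (1 - 1)/(1 - u) = 0

S = 0


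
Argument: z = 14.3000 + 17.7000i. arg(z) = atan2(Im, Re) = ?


Re = 14.3, Im = 17.7
arg = atan2(17.7, 14.3) = 51.0649 degrees

arg(z) = 51.0649 degrees


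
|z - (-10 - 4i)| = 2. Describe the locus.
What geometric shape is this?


|z - z0| = r is a circle with center z0 and radius r.
Center = (-10, -4), radius = 2

Circle with center (-10, -4) and radius 2


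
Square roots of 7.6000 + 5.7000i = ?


|z| = sqrt(57.76+32.49) = 9.5000
sqrt((|z|+a)/2) = sqrt((9.5000+7.6)/2) = sqrt(8.5500) = 2.9240
sqrt((|z|-a)/2) = sqrt((9.5000-7.6)/2) = sqrt(0.9500) = 0.9747

±(2.9240 + 0.9747i) i.e. 2.9240 + 0.9747i and -2.9240 - 0.9747i


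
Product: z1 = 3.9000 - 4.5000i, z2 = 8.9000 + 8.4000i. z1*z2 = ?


Real = 3.9*8.9 - (-4.5)*8.4 = 34.71 - (-37.8) = 72.51
Imag = 3.9*8.4 + 8.9*(-4.5) = 32.76 - (40.05) = -7.29

72.5100 - 7.2900i


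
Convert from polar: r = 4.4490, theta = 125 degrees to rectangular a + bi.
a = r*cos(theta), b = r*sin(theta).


a = 4.4490*cos(125°) = 4.4490*(-0.573576) = -2.5518
b = 4.4490*sin(125°) = 4.4490*0.81915 = 3.6444

-2.5518 + 3.6444i


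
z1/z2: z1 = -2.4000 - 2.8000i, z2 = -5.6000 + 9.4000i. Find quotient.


Conjugate of z2 = -5.6000 - 9.4000i
Numerator: (-2.4000 - 2.8000i)(-5.6000 - 9.4000i) = -12.8800 + 38.2400i
Denominator: (-5.6)^2 + 9.4^2 = 119.72
Result = (-12.8800 + 38.2400i)/119.72

-0.1076 + 0.3194i


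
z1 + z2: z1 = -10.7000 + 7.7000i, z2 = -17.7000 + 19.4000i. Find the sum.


Real: -10.7 - 17.7 = -28.4
Imag: 7.7 + 19.4 = 27.1

-28.4000 + 27.1000i


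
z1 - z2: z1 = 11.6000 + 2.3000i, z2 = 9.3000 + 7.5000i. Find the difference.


Real: 11.6 - 9.3 = 2.3
Imag: 2.3 - 7.5 = -5.2

2.3000 - 5.2000i


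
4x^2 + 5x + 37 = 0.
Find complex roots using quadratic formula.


disc = 5^2 - 4*4*37 = 25 - 592 = -567
sqrt(|disc|) = sqrt(567) = 23.8118
Real part = -5/(2*4) = -0.6250
Imag part = 23.8118/(2*4) = 2.9765

-0.6250 ± 2.9765i


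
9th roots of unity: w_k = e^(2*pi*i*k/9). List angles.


The 9th roots of unity are cis(360k/9°) for k=0..8
Angle step = 360/9 = 40°
Primitive root: cis(40°)
Primitive root = 0.7660 + 0.6428i

9 roots at angles: 0°, 40°, 80°, 120°, 160°, 200°, 240°, 280°, 320°


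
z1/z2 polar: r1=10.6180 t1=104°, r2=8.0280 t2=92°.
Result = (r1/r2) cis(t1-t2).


r = 10.6180 / 8.0280 = 1.3226
theta = 104° - 92° = 12° = 12° (mod 360)

1.3226 cis(12°)


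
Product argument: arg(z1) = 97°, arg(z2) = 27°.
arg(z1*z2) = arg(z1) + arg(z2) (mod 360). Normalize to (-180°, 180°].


arg(z1*z2) = 97° + 27° = 124°
Normalized to (-180°, 180°]: 124°

124°


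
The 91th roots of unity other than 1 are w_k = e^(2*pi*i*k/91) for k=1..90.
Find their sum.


With w = e^(2*pi*i/91), all 91 of the 91th roots of unity w^0 = 1, w, ..., w^(90) sum to 0: 1 + w + ... + w^(90) = (1 - w^91)/(1 - w) = 0 since w^91 = 1, w ≠ 1.
Removing the root 1: w + w^2 + ... + w^(90) = 0 - 1 = -1

Sum = -1


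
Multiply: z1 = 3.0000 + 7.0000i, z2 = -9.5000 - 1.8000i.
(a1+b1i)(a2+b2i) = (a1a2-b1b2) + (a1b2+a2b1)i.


Real = 3*(-9.5) - 7*(-1.8) = -28.5 - (-12.6) = -15.9
Imag = 3*(-1.8) - (9.5)*7 = -5.4 - (66.5) = -71.9

-15.9000 - 71.9000i


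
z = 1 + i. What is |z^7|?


|z| = sqrt(1+1) = sqrt(2) = 1.4142
|z^7| = |z|^7 = (sqrt(2))^7 = 2^3 * sqrt(2) = 8*sqrt(2)

|z^7| = 8*sqrt(2) ≈ 11.3137


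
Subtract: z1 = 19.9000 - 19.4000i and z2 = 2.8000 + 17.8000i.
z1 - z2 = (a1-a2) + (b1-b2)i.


Real: 19.9 - 2.8 = 17.1
Imag: -19.4 - 17.8 = -37.2

17.1000 - 37.2000i


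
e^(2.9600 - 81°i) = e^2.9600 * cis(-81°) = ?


e^2.9600 = 19.2980
cos(-81°) = 0.156434
sin(-81°) = -0.98769
Real = 19.2980*0.156434 = 3.0189
Imag = 19.2980*(-0.98769) = -19.0604

3.0189 - 19.0604i


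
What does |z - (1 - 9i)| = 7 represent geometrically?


|z - z0| = r is a circle with center z0 and radius r.
Center = (1, -9), radius = 7

Circle with center (1, -9) and radius 7


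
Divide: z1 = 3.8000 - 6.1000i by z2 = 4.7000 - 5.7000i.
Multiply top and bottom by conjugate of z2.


Conjugate of z2 = 4.7000 + 5.7000i
Numerator: (3.8000 - 6.1000i)(4.7000 + 5.7000i) = 52.6300 - 7.0100i
Denominator: 4.7^2 + (-5.7)^2 = 54.58
Result = (52.6300 - 7.0100i)/54.58

0.9643 - 0.1284i


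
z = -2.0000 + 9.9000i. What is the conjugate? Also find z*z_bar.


z_bar = -2.0000 - 9.9000i
z*z_bar = (-2)^2 + 9.9^2 = 4 + 98.01 = 102.01

z_bar = -2.0000 - 9.9000i, z*z_bar = 102.01


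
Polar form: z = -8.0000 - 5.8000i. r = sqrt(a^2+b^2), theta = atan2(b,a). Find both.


r = sqrt(64+33.64) = sqrt(97.64) = 9.8813
theta = atan2(-5.8, -8) = -144.0579 degrees

r = 9.8813, theta = -144.0579 degrees


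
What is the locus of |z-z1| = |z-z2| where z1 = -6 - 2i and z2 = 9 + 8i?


Equal distances means the locus is the perpendicular bisector of z1 and z2.
Midpoint = ((-6+9)/2, (-2+8)/2) = (1.5000, 3.0000)

Perpendicular bisector through (1.5000, 3.0000)


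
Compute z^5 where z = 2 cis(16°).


r^5 = 2^5 = 32
n*theta = 5*16° = 80° = 80° (mod 360)
a = 32*cos(80°) = 5.5567
b = 32*sin(80°) = 31.5138

32 cis(80°) = 5.5567 + 31.5138i


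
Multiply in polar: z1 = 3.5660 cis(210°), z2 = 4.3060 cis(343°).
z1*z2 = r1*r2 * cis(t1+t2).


r = 3.5660 * 4.3060 = 15.3552
theta = 210° + 343° = 553° = 193° (mod 360)

15.3552 cis(193°)


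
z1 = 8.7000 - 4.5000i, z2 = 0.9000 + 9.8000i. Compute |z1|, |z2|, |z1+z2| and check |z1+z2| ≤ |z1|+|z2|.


|z1| = sqrt(8.7^2 + (-4.5)^2) = sqrt(95.94) = 9.7949
|z2| = sqrt(0.9^2 + 9.8^2) = sqrt(96.85) = 9.8412
z1+z2 = 9.6000 + 5.3000i
|z1+z2| = sqrt(120.25) = 10.9659
|z1|+|z2| = 9.7949 + 9.8412 = 19.6361

|z1+z2| = 10.9659 ≤ |z1|+|z2| = 19.6361 (verified)


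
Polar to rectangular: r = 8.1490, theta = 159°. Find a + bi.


a = 8.1490*cos(159°) = 8.1490*(-0.93358) = -7.6077
b = 8.1490*sin(159°) = 8.1490*0.358368 = 2.9203

-7.6077 + 2.9203i


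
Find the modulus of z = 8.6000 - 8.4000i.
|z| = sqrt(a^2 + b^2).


|z| = sqrt(8.6^2 + (-8.4)^2) = sqrt(73.96 + 70.56) = sqrt(144.52) = 12.0216

|z| = 12.0216


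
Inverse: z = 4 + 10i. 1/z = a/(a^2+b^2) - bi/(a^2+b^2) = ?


|z|^2 = 16+100 = 116
1/z = (4 - 10i)/116

1/z = 0.0345 - 0.0862i


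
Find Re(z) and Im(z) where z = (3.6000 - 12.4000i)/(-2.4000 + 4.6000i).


Multiply by conjugate: (3.6000 - 12.4000i)(-2.4000 - 4.6000i) / ((-2.4)^2 + 4.6^2)
Numerator real = 3.6*(-2.4) - (12.4)*4.6 = -65.68
Numerator imag = -12.4*(-2.4) - 3.6*4.6 = 13.2
Denominator = 26.92
Re(z) = -65.68/26.92 = -2.4398
Im(z) = 13.2/26.92 = 0.4903

Re(z) = -2.4398, Im(z) = 0.4903


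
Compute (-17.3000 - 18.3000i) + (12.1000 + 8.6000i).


Real: -17.3 + 12.1 = -5.2
Imag: -18.3 + 8.6 = -9.7

-5.2000 - 9.7000i


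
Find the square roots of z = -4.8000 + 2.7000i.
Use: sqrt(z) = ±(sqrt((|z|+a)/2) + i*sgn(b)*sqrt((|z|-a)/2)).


|z| = sqrt(23.04+7.29) = 5.5073
sqrt((|z|+a)/2) = sqrt((5.5073+(-4.8))/2) = sqrt(0.3536) = 0.5947
sqrt((|z|-a)/2) = sqrt((5.5073-(-4.8))/2) = sqrt(5.1536) = 2.2702

±(0.5947 + 2.2702i) i.e. 0.5947 + 2.2702i and -0.5947 - 2.2702i


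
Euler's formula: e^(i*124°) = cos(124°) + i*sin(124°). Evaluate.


cos(124°) = -0.5592
sin(124°) = 0.8290

e^(i*124°) = -0.5592 + 0.8290i


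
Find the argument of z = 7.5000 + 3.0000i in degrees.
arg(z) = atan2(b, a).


Re = 7.5, Im = 3
arg = atan2(3, 7.5) = 21.8014 degrees

arg(z) = 21.8014 degrees


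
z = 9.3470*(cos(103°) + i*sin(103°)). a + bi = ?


a = 9.3470*cos(103°) = 9.3470*(-0.22495) = -2.1026
b = 9.3470*sin(103°) = 9.3470*0.97437 = 9.1074

-2.1026 + 9.1074i


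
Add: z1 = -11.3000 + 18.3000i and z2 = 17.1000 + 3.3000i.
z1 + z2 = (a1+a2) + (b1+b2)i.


Real: -11.3 + 17.1 = 5.8
Imag: 18.3 + 3.3 = 21.6

5.8000 + 21.6000i


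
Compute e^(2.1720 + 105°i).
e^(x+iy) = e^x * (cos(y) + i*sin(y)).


e^2.1720 = 8.7758
cos(105°) = -0.258819
sin(105°) = 0.96593
Real = 8.7758*(-0.258819) = -2.2713
Imag = 8.7758*0.96593 = 8.4768

-2.2713 + 8.4768i


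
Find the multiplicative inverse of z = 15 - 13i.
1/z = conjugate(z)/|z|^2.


|z|^2 = 225+169 = 394
1/z = (15 + 13i)/394

1/z = 0.0381 + 0.0330i


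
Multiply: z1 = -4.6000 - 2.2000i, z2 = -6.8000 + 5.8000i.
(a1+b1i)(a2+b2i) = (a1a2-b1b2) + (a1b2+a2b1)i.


Real = -4.6*(-6.8) - (-2.2)*5.8 = 31.28 - (-12.76) = 44.04
Imag = -4.6*5.8 - (6.8)*(-2.2) = -26.68 + 14.96 = -11.72

44.0400 - 11.7200i


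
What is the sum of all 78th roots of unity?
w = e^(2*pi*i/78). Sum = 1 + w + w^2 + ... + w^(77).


The sum of all 78th roots of unity is 0.
Geometric series: (1 - w^78)/(1 - w) = (1-1)/(1-w) = 0 since w^78 = 1, w ≠ 1.
Alternatively: coefficient of z^77 in z^78 - 1 is 0.

0


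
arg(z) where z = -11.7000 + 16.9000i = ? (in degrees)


Re = -11.7, Im = 16.9
arg = atan2(16.9, -11.7) = 124.6952 degrees

arg(z) = 124.6952 degrees


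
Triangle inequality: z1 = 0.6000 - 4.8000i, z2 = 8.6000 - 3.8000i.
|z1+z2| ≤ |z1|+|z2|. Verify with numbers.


|z1| = sqrt(0.6^2 + (-4.8)^2) = sqrt(23.4) = 4.8374
|z2| = sqrt(8.6^2 + (-3.8)^2) = sqrt(88.4) = 9.4021
z1+z2 = 9.2000 - 8.6000i
|z1+z2| = sqrt(158.6) = 12.5936
|z1|+|z2| = 4.8374 + 9.4021 = 14.2395

|z1+z2| = 12.5936 ≤ |z1|+|z2| = 14.2395 (verified)


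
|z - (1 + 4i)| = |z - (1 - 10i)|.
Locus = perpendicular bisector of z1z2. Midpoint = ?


Equal distances means the locus is the perpendicular bisector of z1 and z2.
Midpoint = ((1+1)/2, (4+(-10))/2) = (1.0000, -3.0000)

Perpendicular bisector through (1.0000, -3.0000)


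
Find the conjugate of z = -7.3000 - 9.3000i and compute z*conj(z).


z_bar = -7.3000 + 9.3000i
z*z_bar = (-7.3)^2 + (-9.3)^2 = 53.29 + 86.49 = 139.78

z_bar = -7.3000 + 9.3000i, z*z_bar = 139.78


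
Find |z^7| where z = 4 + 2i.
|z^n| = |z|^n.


|z| = sqrt(16+4) = sqrt(20) = 4.4721
|z^7| = |z|^7 = (sqrt(20))^7 = 20^3 * sqrt(20) = 8000*sqrt(20)

|z^7| = 8000*sqrt(20) ≈ 35777.0876


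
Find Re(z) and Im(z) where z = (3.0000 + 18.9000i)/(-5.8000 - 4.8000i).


Multiply by conjugate: (3.0000 + 18.9000i)(-5.8000 + 4.8000i) / ((-5.8)^2 + (-4.8)^2)
Numerator real = 3*(-5.8) + 18.9*(-4.8) = -108.12
Numerator imag = 18.9*(-5.8) - 3*(-4.8) = -95.22
Denominator = 56.68
Re(z) = -108.12/56.68 = -1.9076
Im(z) = -95.22/56.68 = -1.6800

Re(z) = -1.9076, Im(z) = -1.6800


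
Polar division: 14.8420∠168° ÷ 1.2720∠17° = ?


r = 14.8420 / 1.2720 = 11.6682
theta = 168° - 17° = 151° = 151° (mod 360)

11.6682 cis(151°)


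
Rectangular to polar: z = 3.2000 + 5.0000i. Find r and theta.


r = sqrt(10.24+25) = sqrt(35.24) = 5.9363
theta = atan2(5, 3.2) = 57.3808 degrees

r = 5.9363, theta = 57.3808 degrees


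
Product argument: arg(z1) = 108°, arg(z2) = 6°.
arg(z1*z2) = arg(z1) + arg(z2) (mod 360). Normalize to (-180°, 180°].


arg(z1*z2) = 108° + 6° = 114°
Normalized to (-180°, 180°]: 114°

114°


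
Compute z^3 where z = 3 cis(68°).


r^3 = 3^3 = 27
n*theta = 3*68° = 204° = 204° (mod 360)
a = 27*cos(204°) = -24.6657
b = 27*sin(204°) = -10.9819

27 cis(204°) = -24.6657 - 10.9819i


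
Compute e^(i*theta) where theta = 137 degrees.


cos(137°) = -0.7314
sin(137°) = 0.6820

e^(i*137°) = -0.7314 + 0.6820i


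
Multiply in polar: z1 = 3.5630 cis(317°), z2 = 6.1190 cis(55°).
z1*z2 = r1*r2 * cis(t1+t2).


r = 3.5630 * 6.1190 = 21.8020
theta = 317° + 55° = 372° = 12° (mod 360)

21.8020 cis(12°)


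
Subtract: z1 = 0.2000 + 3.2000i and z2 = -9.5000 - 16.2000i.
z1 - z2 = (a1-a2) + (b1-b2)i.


Real: 0.2 + 9.5 = 9.7
Imag: 3.2 + 16.2 = 19.4

9.7000 + 19.4000i


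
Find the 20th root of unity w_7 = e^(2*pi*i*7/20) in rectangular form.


Angle = 360*7/20 = 126°
a = cos(126°) = -0.5878
b = sin(126°) = 0.8090

-0.5878 + 0.8090i


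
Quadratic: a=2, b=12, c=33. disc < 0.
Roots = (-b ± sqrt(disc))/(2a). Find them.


disc = 12^2 - 4*2*33 = 144 - 264 = -120
sqrt(|disc|) = sqrt(120) = 10.9545
Real part = -12/(2*2) = -3.0000
Imag part = 10.9545/(2*2) = 2.7386

-3.0000 ± 2.7386i


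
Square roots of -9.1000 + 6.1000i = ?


|z| = sqrt(82.81+37.21) = 10.9554
sqrt((|z|+a)/2) = sqrt((10.9554+(-9.1))/2) = sqrt(0.9277) = 0.9632
sqrt((|z|-a)/2) = sqrt((10.9554-(-9.1))/2) = sqrt(10.0277) = 3.1667

±(0.9632 + 3.1667i) i.e. 0.9632 + 3.1667i and -0.9632 - 3.1667i


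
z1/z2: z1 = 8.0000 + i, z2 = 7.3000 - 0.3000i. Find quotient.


Conjugate of z2 = 7.3000 + 0.3000i
Numerator: (8.0000 + i)(7.3000 + 0.3000i) = 58.1000 + 9.7000i
Denominator: 7.3^2 + (-0.3)^2 = 53.38
Result = (58.1000 + 9.7000i)/53.38

1.0884 + 0.1817i


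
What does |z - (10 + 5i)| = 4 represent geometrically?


|z - z0| = r is a circle with center z0 and radius r.
Center = (10, 5), radius = 4

Circle with center (10, 5) and radius 4


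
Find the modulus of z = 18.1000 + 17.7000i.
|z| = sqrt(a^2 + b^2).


|z| = sqrt(18.1^2 + 17.7^2) = sqrt(327.61 + 313.29) = sqrt(640.9) = 25.3160

|z| = 25.3160


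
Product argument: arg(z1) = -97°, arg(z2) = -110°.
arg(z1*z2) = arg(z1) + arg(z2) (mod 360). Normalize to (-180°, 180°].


arg(z1*z2) = -97° - 110° = -207°
Normalized to (-180°, 180°]: 153°

153°


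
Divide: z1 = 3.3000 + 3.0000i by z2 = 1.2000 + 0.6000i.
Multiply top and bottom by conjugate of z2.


Conjugate of z2 = 1.2000 - 0.6000i
Numerator: (3.3000 + 3.0000i)(1.2000 - 0.6000i) = 5.7600 + 1.6200i
Denominator: 1.2^2 + 0.6^2 = 1.8
Result = (5.7600 + 1.6200i)/1.8

3.2000 + 0.9000i


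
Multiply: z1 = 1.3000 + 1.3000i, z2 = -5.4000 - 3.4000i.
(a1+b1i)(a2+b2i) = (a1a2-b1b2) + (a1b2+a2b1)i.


Real = 1.3*(-5.4) - 1.3*(-3.4) = -7.02 - (-4.42) = -2.6
Imag = 1.3*(-3.4) - (5.4)*1.3 = -4.42 - (7.02) = -11.44

-2.6000 - 11.4400i


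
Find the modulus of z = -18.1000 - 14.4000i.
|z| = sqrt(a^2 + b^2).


|z| = sqrt((-18.1)^2 + (-14.4)^2) = sqrt(327.61 + 207.36) = sqrt(534.97) = 23.1294

|z| = 23.1294


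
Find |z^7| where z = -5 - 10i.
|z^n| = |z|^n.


|z| = sqrt(25+100) = sqrt(125) = 11.1803
|z^7| = |z|^7 = (sqrt(125))^7 = 125^3 * sqrt(125) = 1953125*sqrt(125)

|z^7| = 1953125*sqrt(125) ≈ 21836601.3428


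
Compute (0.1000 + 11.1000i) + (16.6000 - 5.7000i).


Real: 0.1 + 16.6 = 16.7
Imag: 11.1 - 5.7 = 5.4

16.7000 + 5.4000i


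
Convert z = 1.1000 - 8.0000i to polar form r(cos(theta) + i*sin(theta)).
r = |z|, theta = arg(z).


r = sqrt(1.21+64) = sqrt(65.21) = 8.0753
theta = atan2(-8, 1.1) = -82.1709 degrees

r = 8.0753, theta = -82.1709 degrees


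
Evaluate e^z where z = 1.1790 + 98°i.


e^1.1790 = 3.2511
cos(98°) = -0.13917
sin(98°) = 0.99027
Real = 3.2511*(-0.13917) = -0.4525
Imag = 3.2511*0.99027 = 3.2195

-0.4525 + 3.2195i


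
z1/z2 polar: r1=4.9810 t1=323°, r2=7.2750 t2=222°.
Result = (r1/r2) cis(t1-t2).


r = 4.9810 / 7.2750 = 0.6847
theta = 323° - 222° = 101° = 101° (mod 360)

0.6847 cis(101°)


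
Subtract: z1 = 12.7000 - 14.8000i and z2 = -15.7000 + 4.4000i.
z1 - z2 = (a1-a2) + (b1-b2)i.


Real: 12.7 + 15.7 = 28.4
Imag: -14.8 - 4.4 = -19.2

28.4000 - 19.2000i


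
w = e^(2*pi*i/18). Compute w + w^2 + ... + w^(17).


With w = e^(2*pi*i/18), all 18 of the 18th roots of unity w^0 = 1, w, ..., w^(17) sum to 0: 1 + w + ... + w^(17) = (1 - w^18)/(1 - w) = 0 since w^18 = 1, w ≠ 1.
Removing the root 1: w + w^2 + ... + w^(17) = 0 - 1 = -1

Sum = -1


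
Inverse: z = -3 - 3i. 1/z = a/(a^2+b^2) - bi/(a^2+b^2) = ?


|z|^2 = 9+9 = 18
1/z = (-3 + 3i)/18

1/z = -0.1667 + 0.1667i


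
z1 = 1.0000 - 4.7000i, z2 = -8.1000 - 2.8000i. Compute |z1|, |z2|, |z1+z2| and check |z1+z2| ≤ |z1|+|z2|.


|z1| = sqrt(1^2 + (-4.7)^2) = sqrt(23.09) = 4.8052
|z2| = sqrt((-8.1)^2 + (-2.8)^2) = sqrt(73.45) = 8.5703
z1+z2 = -7.1000 - 7.5000i
|z1+z2| = sqrt(106.66) = 10.3276
|z1|+|z2| = 4.8052 + 8.5703 = 13.3755

|z1+z2| = 10.3276 ≤ |z1|+|z2| = 13.3755 (verified)


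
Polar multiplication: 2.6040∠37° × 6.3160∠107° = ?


r = 2.6040 * 6.3160 = 16.4469
theta = 37° + 107° = 144° = 144° (mod 360)

16.4469 cis(144°)


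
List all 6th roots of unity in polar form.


The 6th roots of unity are cis(360k/6°) for k=0..5
Angle step = 360/6 = 60°
Primitive root: cis(60°)
Primitive root = 0.5000 + 0.8660i

6 roots at angles: 0°, 60°, 120°, 180°, 240°, 300°


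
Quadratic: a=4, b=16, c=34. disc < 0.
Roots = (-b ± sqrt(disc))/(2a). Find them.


disc = 16^2 - 4*4*34 = 256 - 544 = -288
sqrt(|disc|) = sqrt(288) = 16.9706
Real part = -16/(2*4) = -2.0000
Imag part = 16.9706/(2*4) = 2.1213

-2.0000 ± 2.1213i


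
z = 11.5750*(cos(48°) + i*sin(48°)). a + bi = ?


a = 11.5750*cos(48°) = 11.5750*0.66913 = 7.7452
b = 11.5750*sin(48°) = 11.5750*0.743145 = 8.6019

7.7452 + 8.6019i


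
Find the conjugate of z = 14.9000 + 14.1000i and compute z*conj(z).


z_bar = 14.9000 - 14.1000i
z*z_bar = 14.9^2 + 14.1^2 = 222.01 + 198.81 = 420.82

z_bar = 14.9000 - 14.1000i, z*z_bar = 420.82


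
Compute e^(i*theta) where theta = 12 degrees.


cos(12°) = 0.9781
sin(12°) = 0.2079

e^(i*12°) = 0.9781 + 0.2079i


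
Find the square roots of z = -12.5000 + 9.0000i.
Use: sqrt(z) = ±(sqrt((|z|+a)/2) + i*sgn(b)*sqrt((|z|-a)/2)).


|z| = sqrt(156.25+81) = 15.4029
sqrt((|z|+a)/2) = sqrt((15.4029+(-12.5))/2) = sqrt(1.4515) = 1.2048
sqrt((|z|-a)/2) = sqrt((15.4029-(-12.5))/2) = sqrt(13.9515) = 3.7352

±(1.2048 + 3.7352i) i.e. 1.2048 + 3.7352i and -1.2048 - 3.7352i


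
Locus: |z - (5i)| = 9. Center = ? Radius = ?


|z - z0| = r is a circle with center z0 and radius r.
Center = (0, 5), radius = 9

Circle with center (0, 5) and radius 9


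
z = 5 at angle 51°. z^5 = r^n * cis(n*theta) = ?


r^5 = 5^5 = 3125
n*theta = 5*51° = 255° = 255° (mod 360)
a = 3125*cos(255°) = -808.8095
b = 3125*sin(255°) = -3018.5182

3125 cis(255°) = -808.8095 - 3018.5182i


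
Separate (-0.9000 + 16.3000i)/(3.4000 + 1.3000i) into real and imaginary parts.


Multiply by conjugate: (-0.9000 + 16.3000i)(3.4000 - 1.3000i) / (3.4^2 + 1.3^2)
Numerator real = -0.9*3.4 + 16.3*1.3 = 18.13
Numerator imag = 16.3*3.4 - (-0.9)*1.3 = 56.59
Denominator = 13.25
Re(z) = 18.13/13.25 = 1.3683
Im(z) = 56.59/13.25 = 4.2709

Re(z) = 1.3683, Im(z) = 4.2709


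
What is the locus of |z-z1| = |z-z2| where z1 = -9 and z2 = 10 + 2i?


Equal distances means the locus is the perpendicular bisector of z1 and z2.
Midpoint = ((-9+10)/2, (0+2)/2) = (0.5000, 1.0000)

Perpendicular bisector through (0.5000, 1.0000)


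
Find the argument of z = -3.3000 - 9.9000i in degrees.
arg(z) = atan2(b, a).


Re = -3.3, Im = -9.9
arg = atan2(-9.9, -3.3) = -108.4349 degrees

arg(z) = -108.4349 degrees


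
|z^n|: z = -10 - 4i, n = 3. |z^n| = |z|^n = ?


|z| = sqrt(100+16) = sqrt(116) = 10.7703
|z^3| = |z|^3 = (sqrt(116))^3 = 116*sqrt(116)

|z^3| = 116*sqrt(116) ≈ 1249.3582


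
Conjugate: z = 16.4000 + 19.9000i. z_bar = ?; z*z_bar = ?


z_bar = 16.4000 - 19.9000i
z*z_bar = 16.4^2 + 19.9^2 = 268.96 + 396.01 = 664.97

z_bar = 16.4000 - 19.9000i, z*z_bar = 664.97


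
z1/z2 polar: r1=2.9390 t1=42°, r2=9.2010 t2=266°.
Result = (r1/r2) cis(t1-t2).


r = 2.9390 / 9.2010 = 0.3194
theta = 42° - 266° = -224° = 136° (mod 360)

0.3194 cis(136°)


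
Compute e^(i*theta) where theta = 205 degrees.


cos(205°) = -0.9063
sin(205°) = -0.4226

e^(i*205°) = -0.9063 - 0.4226i


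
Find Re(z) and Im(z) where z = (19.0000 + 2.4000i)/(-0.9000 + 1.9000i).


Multiply by conjugate: (19.0000 + 2.4000i)(-0.9000 - 1.9000i) / ((-0.9)^2 + 1.9^2)
Numerator real = 19*(-0.9) + 2.4*1.9 = -12.54
Numerator imag = 2.4*(-0.9) - 19*1.9 = -38.26
Denominator = 4.42
Re(z) = -12.54/4.42 = -2.8371
Im(z) = -38.26/4.42 = -8.6561

Re(z) = -2.8371, Im(z) = -8.6561


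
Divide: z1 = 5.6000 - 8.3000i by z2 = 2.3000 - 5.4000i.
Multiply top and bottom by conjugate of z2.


Conjugate of z2 = 2.3000 + 5.4000i
Numerator: (5.6000 - 8.3000i)(2.3000 + 5.4000i) = 57.7000 + 11.1500i
Denominator: 2.3^2 + (-5.4)^2 = 34.45
Result = (57.7000 + 11.1500i)/34.45

1.6749 + 0.3237i


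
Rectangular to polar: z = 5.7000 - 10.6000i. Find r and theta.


r = sqrt(32.49+112.36) = sqrt(144.85) = 12.0354
theta = atan2(-10.6, 5.7) = -61.7315 degrees

r = 12.0354, theta = -61.7315 degrees


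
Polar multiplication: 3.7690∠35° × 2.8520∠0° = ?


r = 3.7690 * 2.8520 = 10.7492
theta = 35° + 0° = 35° = 35° (mod 360)

10.7492 cis(35°)


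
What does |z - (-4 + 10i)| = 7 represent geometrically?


|z - z0| = r is a circle with center z0 and radius r.
Center = (-4, 10), radius = 7

Circle with center (-4, 10) and radius 7


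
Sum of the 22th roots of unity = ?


The sum of all 22th roots of unity is 0.
Geometric series: (1 - w^22)/(1 - w) = (1-1)/(1-w) = 0 since w^22 = 1, w ≠ 1.
Alternatively: coefficient of z^21 in z^22 - 1 is 0.

0


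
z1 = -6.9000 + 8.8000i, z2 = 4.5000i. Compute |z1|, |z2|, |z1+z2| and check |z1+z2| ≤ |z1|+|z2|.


|z1| = sqrt((-6.9)^2 + 8.8^2) = sqrt(125.05) = 11.1826
|z2| = sqrt(0^2 + 4.5^2) = sqrt(20.25) = 4.5000
z1+z2 = -6.9000 + 13.3000i
|z1+z2| = sqrt(224.5) = 14.9833
|z1|+|z2| = 11.1826 + 4.5000 = 15.6826

|z1+z2| = 14.9833 ≤ |z1|+|z2| = 15.6826 (verified)


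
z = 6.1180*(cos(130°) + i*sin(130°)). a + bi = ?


a = 6.1180*cos(130°) = 6.1180*(-0.64279) = -3.9326
b = 6.1180*sin(130°) = 6.1180*0.766044 = 4.6867

-3.9326 + 4.6867i


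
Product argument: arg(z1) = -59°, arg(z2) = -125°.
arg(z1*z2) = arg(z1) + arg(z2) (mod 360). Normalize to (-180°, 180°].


arg(z1*z2) = -59° - 125° = -184°
Normalized to (-180°, 180°]: 176°

176°


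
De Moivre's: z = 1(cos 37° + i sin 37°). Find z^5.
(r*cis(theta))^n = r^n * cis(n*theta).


r^5 = 1^5 = 1
n*theta = 5*37° = 185° = 185° (mod 360)
a = 1*cos(185°) = -0.9962
b = 1*sin(185°) = -0.0872

1 cis(185°) = -0.9962 - 0.0872i


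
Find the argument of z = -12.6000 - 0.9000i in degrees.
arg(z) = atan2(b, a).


Re = -12.6, Im = -0.9
arg = atan2(-0.9, -12.6) = -175.9144 degrees

arg(z) = -175.9144 degrees


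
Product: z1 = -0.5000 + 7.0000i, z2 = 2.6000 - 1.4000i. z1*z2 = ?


Real = -0.5*2.6 - 7*(-1.4) = -1.3 - (-9.8) = 8.5
Imag = -0.5*(-1.4) + 2.6*7 = 0.7 + 18.2 = 18.9

8.5000 + 18.9000i


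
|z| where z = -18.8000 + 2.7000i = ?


|z| = sqrt((-18.8)^2 + 2.7^2) = sqrt(353.44 + 7.29) = sqrt(360.73) = 18.9929

|z| = 18.9929


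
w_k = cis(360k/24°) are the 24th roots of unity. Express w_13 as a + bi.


Angle = 360*13/24 = 195°
a = cos(195°) = -0.9659
b = sin(195°) = -0.2588

-0.9659 - 0.2588i


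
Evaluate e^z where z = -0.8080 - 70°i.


e^-0.8080 = 0.44575
cos(-70°) = 0.34202
sin(-70°) = -0.9397
Real = 0.44575*0.34202 = 0.1525
Imag = 0.44575*(-0.9397) = -0.4189

0.1525 - 0.4189i


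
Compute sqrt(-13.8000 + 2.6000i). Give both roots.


|z| = sqrt(190.44+6.76) = 14.0428
sqrt((|z|+a)/2) = sqrt((14.0428+(-13.8))/2) = sqrt(0.1214) = 0.3484
sqrt((|z|-a)/2) = sqrt((14.0428-(-13.8))/2) = sqrt(13.9214) = 3.7311

±(0.3484 + 3.7311i) i.e. 0.3484 + 3.7311i and -0.3484 - 3.7311i


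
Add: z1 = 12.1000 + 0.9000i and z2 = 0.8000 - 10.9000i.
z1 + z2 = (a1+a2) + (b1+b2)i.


Real: 12.1 + 0.8 = 12.9
Imag: 0.9 - 10.9 = -10

12.9000 - 10.0000i


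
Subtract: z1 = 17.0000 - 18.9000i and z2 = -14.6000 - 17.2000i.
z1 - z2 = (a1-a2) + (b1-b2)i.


Real: 17 + 14.6 = 31.6
Imag: -18.9 + 17.2 = -1.7

31.6000 - 1.7000i


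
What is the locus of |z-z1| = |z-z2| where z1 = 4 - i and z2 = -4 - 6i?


Equal distances means the locus is the perpendicular bisector of z1 and z2.
Midpoint = ((4+(-4))/2, (-1+(-6))/2) = (0, -3.5000)

Perpendicular bisector through (0, -3.5000)


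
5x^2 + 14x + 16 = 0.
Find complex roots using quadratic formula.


disc = 14^2 - 4*5*16 = 196 - 320 = -124
sqrt(|disc|) = sqrt(124) = 11.1355
Real part = -14/(2*5) = -1.4000
Imag part = 11.1355/(2*5) = 1.1136

-1.4000 ± 1.1136i


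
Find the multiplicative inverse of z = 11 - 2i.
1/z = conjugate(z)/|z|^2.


|z|^2 = 121+4 = 125
1/z = (11 + 2i)/125

1/z = 0.0880 + 0.0160i


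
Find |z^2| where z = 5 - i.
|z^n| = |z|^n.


|z| = sqrt(25+1) = sqrt(26) = 5.0990
|z^2| = |z|^2 = (sqrt(26))^2 = 26

|z^2| = 26


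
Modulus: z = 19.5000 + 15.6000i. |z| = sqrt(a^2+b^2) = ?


|z| = sqrt(19.5^2 + 15.6^2) = sqrt(380.25 + 243.36) = sqrt(623.61) = 24.9722

|z| = 24.9722


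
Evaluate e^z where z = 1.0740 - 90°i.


e^1.0740 = 2.9271
cos(-90°) = 0
sin(-90°) = -1
Real = 2.9271*0 = 0
Imag = 2.9271*(-1) = -2.9271

0 - 2.9271i


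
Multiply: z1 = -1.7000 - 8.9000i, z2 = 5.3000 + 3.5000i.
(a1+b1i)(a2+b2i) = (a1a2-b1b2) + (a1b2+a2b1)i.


Real = -1.7*5.3 - (-8.9)*3.5 = -9.01 - (-31.15) = 22.14
Imag = -1.7*3.5 + 5.3*(-8.9) = -5.95 - (47.17) = -53.12

22.1400 - 53.1200i


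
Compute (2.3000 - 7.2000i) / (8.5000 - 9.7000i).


Conjugate of z2 = 8.5000 + 9.7000i
Numerator: (2.3000 - 7.2000i)(8.5000 + 9.7000i) = 89.3900 - 38.8900i
Denominator: 8.5^2 + (-9.7)^2 = 166.34
Result = (89.3900 - 38.8900i)/166.34

0.5374 - 0.2338i


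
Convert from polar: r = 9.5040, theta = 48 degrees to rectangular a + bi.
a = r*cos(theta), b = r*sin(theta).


a = 9.5040*cos(48°) = 9.5040*0.66913 = 6.3594
b = 9.5040*sin(48°) = 9.5040*0.74314 = 7.0628

6.3594 + 7.0628i


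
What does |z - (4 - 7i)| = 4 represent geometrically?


|z - z0| = r is a circle with center z0 and radius r.
Center = (4, -7), radius = 4

Circle with center (4, -7) and radius 4


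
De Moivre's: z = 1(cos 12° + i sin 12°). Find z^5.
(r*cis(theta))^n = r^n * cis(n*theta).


r^5 = 1^5 = 1
n*theta = 5*12° = 60° = 60° (mod 360)
a = 1*cos(60°) = 0.5000
b = 1*sin(60°) = 0.8660

1 cis(60°) = 0.5000 + 0.8660i


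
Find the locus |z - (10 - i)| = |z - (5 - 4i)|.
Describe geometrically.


Equal distances means the locus is the perpendicular bisector of z1 and z2.
Midpoint = ((10+5)/2, (-1+(-4))/2) = (7.5000, -2.5000)

Perpendicular bisector through (7.5000, -2.5000)


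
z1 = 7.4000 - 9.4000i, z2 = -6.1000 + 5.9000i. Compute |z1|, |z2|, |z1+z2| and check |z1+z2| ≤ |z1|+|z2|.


|z1| = sqrt(7.4^2 + (-9.4)^2) = sqrt(143.12) = 11.9633
|z2| = sqrt((-6.1)^2 + 5.9^2) = sqrt(72.02) = 8.4865
z1+z2 = 1.3000 - 3.5000i
|z1+z2| = sqrt(13.94) = 3.7336
|z1|+|z2| = 11.9633 + 8.4865 = 20.4498

|z1+z2| = 3.7336 ≤ |z1|+|z2| = 20.4498 (verified)


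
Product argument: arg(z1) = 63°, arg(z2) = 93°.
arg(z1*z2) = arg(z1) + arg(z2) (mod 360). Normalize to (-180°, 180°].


arg(z1*z2) = 63° + 93° = 156°
Normalized to (-180°, 180°]: 156°

156°


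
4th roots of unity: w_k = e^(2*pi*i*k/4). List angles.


The 4th roots of unity are cis(360k/4°) for k=0..3
Angle step = 360/4 = 90°
Primitive root: cis(90°)
Primitive root = 0 + 1.0000i

4 roots at angles: 0°, 90°, 180°, 270°


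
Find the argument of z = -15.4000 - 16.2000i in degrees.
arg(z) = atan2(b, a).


Re = -15.4, Im = -16.2
arg = atan2(-16.2, -15.4) = -133.5498 degrees

arg(z) = -133.5498 degrees


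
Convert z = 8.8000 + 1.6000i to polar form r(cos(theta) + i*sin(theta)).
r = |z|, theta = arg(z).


r = sqrt(77.44+2.56) = sqrt(80) = 8.9443
theta = atan2(1.6, 8.8) = 10.3048 degrees

r = 8.9443, theta = 10.3048 degrees


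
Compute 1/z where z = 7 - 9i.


|z|^2 = 49+81 = 130
1/z = (7 + 9i)/130

1/z = 0.0538 + 0.0692i


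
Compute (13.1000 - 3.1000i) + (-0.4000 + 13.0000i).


Real: 13.1 - 0.4 = 12.7
Imag: -3.1 + 13 = 9.9

12.7000 + 9.9000i


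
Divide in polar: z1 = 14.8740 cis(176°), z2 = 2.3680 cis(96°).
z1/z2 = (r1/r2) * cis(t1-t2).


r = 14.8740 / 2.3680 = 6.2813
theta = 176° - 96° = 80° = 80° (mod 360)

6.2813 cis(80°)


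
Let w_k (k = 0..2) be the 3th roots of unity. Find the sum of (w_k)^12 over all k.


The roots are w_k = w^k with w = e^(2*pi*i/3), and (w^k)^12 = (w^12)^k.
So S = 1 + u + u^2 + ... + u^(2) with u = w^12.
12 = 4*3 + 0, so 12 is a multiple of 3 and u = (w^3)^4 = 1.
Every one of the 3 terms equals 1: S = 3

S = 3


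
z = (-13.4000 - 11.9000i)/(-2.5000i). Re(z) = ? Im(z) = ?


Multiply by conjugate: (-13.4000 - 11.9000i)(2.5000i) / (0^2 + (-2.5)^2)
Numerator real = -13.4*0 - (11.9)*(-2.5) = 29.75
Numerator imag = -11.9*0 - (-13.4)*(-2.5) = -33.5
Denominator = 6.25
Re(z) = 29.75/6.25 = 4.7600
Im(z) = -33.5/6.25 = -5.3600

Re(z) = 4.7600, Im(z) = -5.3600


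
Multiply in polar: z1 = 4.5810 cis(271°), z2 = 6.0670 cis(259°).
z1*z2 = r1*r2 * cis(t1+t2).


r = 4.5810 * 6.0670 = 27.7929
theta = 271° + 259° = 530° = 170° (mod 360)

27.7929 cis(170°)


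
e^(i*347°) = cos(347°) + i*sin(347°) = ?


cos(347°) = 0.9744
sin(347°) = -0.2250

e^(i*347°) = 0.9744 - 0.2250i


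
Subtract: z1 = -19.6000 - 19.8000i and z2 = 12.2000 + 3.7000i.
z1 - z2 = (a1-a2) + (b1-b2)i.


Real: -19.6 - 12.2 = -31.8
Imag: -19.8 - 3.7 = -23.5

-31.8000 - 23.5000i


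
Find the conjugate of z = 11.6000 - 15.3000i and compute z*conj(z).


z_bar = 11.6000 + 15.3000i
z*z_bar = 11.6^2 + (-15.3)^2 = 134.56 + 234.09 = 368.65

z_bar = 11.6000 + 15.3000i, z*z_bar = 368.65


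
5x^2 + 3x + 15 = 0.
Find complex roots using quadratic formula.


disc = 3^2 - 4*5*15 = 9 - 300 = -291
sqrt(|disc|) = sqrt(291) = 17.0587
Real part = -3/(2*5) = -0.3000
Imag part = 17.0587/(2*5) = 1.7059

-0.3000 ± 1.7059i


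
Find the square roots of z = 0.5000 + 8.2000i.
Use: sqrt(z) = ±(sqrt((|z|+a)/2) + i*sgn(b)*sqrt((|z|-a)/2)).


|z| = sqrt(0.25+67.24) = 8.2152
sqrt((|z|+a)/2) = sqrt((8.2152+0.5)/2) = sqrt(4.3576) = 2.0875
sqrt((|z|-a)/2) = sqrt((8.2152-0.5)/2) = sqrt(3.8576) = 1.9641

±(2.0875 + 1.9641i) i.e. 2.0875 + 1.9641i and -2.0875 - 1.9641i


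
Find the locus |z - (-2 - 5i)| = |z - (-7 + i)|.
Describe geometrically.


Equal distances means the locus is the perpendicular bisector of z1 and z2.
Midpoint = ((-2+(-7))/2, (-5+1)/2) = (-4.5000, -2.0000)

Perpendicular bisector through (-4.5000, -2.0000)


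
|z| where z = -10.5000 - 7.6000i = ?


|z| = sqrt((-10.5)^2 + (-7.6)^2) = sqrt(110.25 + 57.76) = sqrt(168.01) = 12.9619

|z| = 12.9619
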